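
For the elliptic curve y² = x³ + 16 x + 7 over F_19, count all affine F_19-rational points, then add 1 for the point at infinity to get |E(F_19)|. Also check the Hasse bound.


Affine points = {(0, 8), (0, 11), (1, 9), (1, 10), (2, 3), (2, 16), (3, 5), (3, 14), (7, 5), (7, 14), (8, 1), (8, 18), (9, 5), (9, 14), (14, 7), (14, 12), (17, 9), (17, 10), (18, 3), (18, 16)}; affine count = 20; |E(F_19)| = 21.

Discriminant check: Δ ∝ 4a³ + 27b² = 4·16³ + 27·7² = 4·4096 + 27·49 ≡ 18 (mod 19). Nonzero ⇒ E is nonsingular.
For each x ∈ F_19, compute rhs = x³ + 16·x + 7 mod 19, then count y ∈ F_19 with y² ≡ rhs.
  x = 0: rhs = 7, matching y values: 8, 11 (2 points).
  x = 1: rhs = 5, matching y values: 9, 10 (2 points).
  x = 2: rhs = 9, matching y values: 3, 16 (2 points).
  x = 3: rhs = 6, matching y values: 5, 14 (2 points).
  x = 4: rhs = 2, matching y values: none (0 points).
  x = 5: rhs = 3, matching y values: none (0 points).
  x = 6: rhs = 15, matching y values: none (0 points).
  x = 7: rhs = 6, matching y values: 5, 14 (2 points).
  x = 8: rhs = 1, matching y values: 1, 18 (2 points).
  x = 9: rhs = 6, matching y values: 5, 14 (2 points).
  x = 10: rhs = 8, matching y values: none (0 points).
  x = 11: rhs = 13, matching y values: none (0 points).
  x = 12: rhs = 8, matching y values: none (0 points).
  x = 13: rhs = 18, matching y values: none (0 points).
  x = 14: rhs = 11, matching y values: 7, 12 (2 points).
  x = 15: rhs = 12, matching y values: none (0 points).
  x = 16: rhs = 8, matching y values: none (0 points).
  x = 17: rhs = 5, matching y values: 9, 10 (2 points).
  x = 18: rhs = 9, matching y values: 3, 16 (2 points).
Total affine count: 20.
Full point count |E(F_19)| = 20 + 1 = 21.
Hasse bound: |21 − (19+1)| = |1| = 1 ≤ 2√19 ≈ 8.7178 ✓.


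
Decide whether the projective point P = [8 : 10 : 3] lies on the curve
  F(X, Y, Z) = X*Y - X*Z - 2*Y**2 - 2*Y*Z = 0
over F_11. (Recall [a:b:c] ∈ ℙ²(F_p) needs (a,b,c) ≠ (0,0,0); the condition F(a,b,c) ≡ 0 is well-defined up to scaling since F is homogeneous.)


F(8,10,3) ≡ 5 (mod 11); P is NOT on the curve.

Evaluate F(8, 10, 3) term-by-term (mod 11).
  X*Y ↦ 1·8·10·1 = 80
  -X*Z ↦ -1·8·1·3 = -24
  -2*Y**2 ↦ -2·1·100·1 = -200
  -2*Y*Z ↦ -2·1·10·3 = -60
Sum: F(8, 10, 3) = (80) + (-24) + (-200) + (-60) = -204.
Reducing mod 11: -204 ≡ 5 (mod 11).
Since F(a, b, c) ≡ 5 ≠ 0 (mod 11), P does NOT lie on the curve.


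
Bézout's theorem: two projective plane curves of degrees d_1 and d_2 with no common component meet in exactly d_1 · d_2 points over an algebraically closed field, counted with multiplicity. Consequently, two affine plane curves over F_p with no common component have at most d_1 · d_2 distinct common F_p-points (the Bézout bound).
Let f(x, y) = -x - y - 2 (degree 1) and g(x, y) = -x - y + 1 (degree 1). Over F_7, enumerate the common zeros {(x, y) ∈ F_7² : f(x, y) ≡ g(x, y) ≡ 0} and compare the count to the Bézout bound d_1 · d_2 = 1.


Common zeros: ∅; count = 0; Bézout bound = 1.

deg(f) = 1, deg(g) = 1, so Bézout bound = 1.
Scan x ∈ F_7. For each x, list the y ∈ F_7 with f(x, y) ≡ 0 and those with g(x, y) ≡ 0 (mod 7); the common zeros in that column are the intersection.
  x = 0: f ≡ 0 at y ∈ {5}; g ≡ 0 at y ∈ {1}; common: ∅.
  x = 1: f ≡ 0 at y ∈ {4}; g ≡ 0 at y ∈ {0}; common: ∅.
  x = 2: f ≡ 0 at y ∈ {3}; g ≡ 0 at y ∈ {6}; common: ∅.
  x = 3: f ≡ 0 at y ∈ {2}; g ≡ 0 at y ∈ {5}; common: ∅.
  x = 4: f ≡ 0 at y ∈ {1}; g ≡ 0 at y ∈ {4}; common: ∅.
  x = 5: f ≡ 0 at y ∈ {0}; g ≡ 0 at y ∈ {3}; common: ∅.
  x = 6: f ≡ 0 at y ∈ {6}; g ≡ 0 at y ∈ {2}; common: ∅.
Collecting: common zeros = ∅, so the count is 0.
Comparison with the Bézout bound: 0 ≤ 1 = deg(f)·deg(g), as expected for curves with no common component (the affine F_7-count falls short of the bound because intersections may lie at infinity, over extension fields, or carry multiplicity).


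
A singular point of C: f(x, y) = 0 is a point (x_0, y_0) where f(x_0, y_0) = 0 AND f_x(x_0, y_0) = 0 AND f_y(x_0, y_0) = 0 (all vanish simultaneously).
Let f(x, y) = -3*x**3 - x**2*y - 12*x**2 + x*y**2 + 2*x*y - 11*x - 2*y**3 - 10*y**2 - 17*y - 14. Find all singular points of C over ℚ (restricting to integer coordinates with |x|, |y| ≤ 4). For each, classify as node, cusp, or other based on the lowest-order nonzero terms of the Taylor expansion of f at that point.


Singular points: {(-1, -2)}; classification: node.

Compute partial derivatives:
  f_x = -9*x**2 - 2*x*y - 24*x + y**2 + 2*y - 11.
  f_y = -x**2 + 2*x*y + 2*x - 6*y**2 - 20*y - 17.
Scan x_0 ∈ {−4, ..., 4}. For each x_0, f_y(x_0, y) is a polynomial in y; find its integer roots y ∈ {−4, ..., 4}, then test f_x and f at those candidates.
  x = -4: f_y(-4, y) = -6*y**2 - 28*y - 41; no integer root y with |y| ≤ 4.
  x = -3: f_y(-3, y) = -6*y**2 - 26*y - 32; no integer root y with |y| ≤ 4.
  x = -2: f_y(-2, y) = -6*y**2 - 24*y - 25; no integer root y with |y| ≤ 4.
  x = -1: f_y(-1, y) = -6*y**2 - 22*y - 20; vanishes at y ∈ {-2}. (-1, -2): f_x = 0, f = 0 — SINGULAR.
  x = 0: f_y(0, y) = -6*y**2 - 20*y - 17; no integer root y with |y| ≤ 4.
  x = 1: f_y(1, y) = -6*y**2 - 18*y - 16; no integer root y with |y| ≤ 4.
  x = 2: f_y(2, y) = -6*y**2 - 16*y - 17; no integer root y with |y| ≤ 4.
  x = 3: f_y(3, y) = -6*y**2 - 14*y - 20; no integer root y with |y| ≤ 4.
  x = 4: f_y(4, y) = -6*y**2 - 12*y - 25; no integer root y with |y| ≤ 4.
Only singular point on the grid: (-1, -2).
Classify: substitute x = -1 + u, y = -2 + v and expand: f = -3*u**3 - u**2*v - u**2 + u*v**2 - 2*v**3 + v**2.
No constant or linear terms (consistent with a singular point). Quadratic part: -u**2 + v**2. Cubic part: -3*u**3 - u**2*v + u*v**2 - 2*v**3.
The quadratic part v**2 - u**2 = (v − u)(v + u) splits into two distinct linear factors, so there are two distinct tangent lines y − -2 = ±(x − -1) — this is a node (ordinary double point).
Classification: node.


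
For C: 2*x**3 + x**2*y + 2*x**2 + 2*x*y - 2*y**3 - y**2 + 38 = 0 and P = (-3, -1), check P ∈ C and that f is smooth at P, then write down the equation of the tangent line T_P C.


Tangent line at P: 46*x - y + 137 = 0.

Step 1: f(-3, -1) = 0, so P lies on C.
Step 2: partial derivatives
  f_x(x, y) = 6*x**2 + 2*x*y + 4*x + 2*y, f_y(x, y) = x**2 + 2*x - 6*y**2 - 2*y.
  f_x(P) = 46, f_y(P) = -1 (gradient nonzero, so P is smooth).
Step 3: tangent line at P: 46·(x − -3) + -1·(y − -1) = 0.
Expanding: 46*x - y + 137 = 0.


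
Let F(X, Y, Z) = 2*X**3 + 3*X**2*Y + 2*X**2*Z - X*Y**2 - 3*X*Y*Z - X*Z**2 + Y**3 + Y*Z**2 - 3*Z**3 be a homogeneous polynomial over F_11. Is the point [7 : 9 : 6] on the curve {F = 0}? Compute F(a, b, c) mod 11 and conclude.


F(7,9,6) ≡ 4 (mod 11); P is NOT on the curve.

Evaluate F(7, 9, 6) term-by-term (mod 11).
  2*X**3 ↦ 2·343·1·1 = 686
  3*X**2*Y ↦ 3·49·9·1 = 1323
  2*X**2*Z ↦ 2·49·1·6 = 588
  -X*Y**2 ↦ -1·7·81·1 = -567
  -3*X*Y*Z ↦ -3·7·9·6 = -1134
  -X*Z**2 ↦ -1·7·1·36 = -252
  Y**3 ↦ 1·1·729·1 = 729
  Y*Z**2 ↦ 1·1·9·36 = 324
  -3*Z**3 ↦ -3·1·1·216 = -648
Sum: F(7, 9, 6) = (686) + (1323) + (588) + (-567) + (-1134) + (-252) + (729) + (324) + (-648) = 1049.
Reducing mod 11: 1049 ≡ 4 (mod 11).
Since F(a, b, c) ≡ 4 ≠ 0 (mod 11), P does NOT lie on the curve.


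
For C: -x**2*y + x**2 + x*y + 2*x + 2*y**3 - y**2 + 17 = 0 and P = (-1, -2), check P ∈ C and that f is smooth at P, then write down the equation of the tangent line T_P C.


Tangent line at P: -6*x + 26*y + 46 = 0.

Step 1: f(-1, -2) = 0, so P lies on C.
Step 2: partial derivatives
  f_x(x, y) = -2*x*y + 2*x + y + 2, f_y(x, y) = -x**2 + x + 6*y**2 - 2*y.
  f_x(P) = -6, f_y(P) = 26 (gradient nonzero, so P is smooth).
Step 3: tangent line at P: -6·(x − -1) + 26·(y − -2) = 0.
Expanding: -6*x + 26*y + 46 = 0.


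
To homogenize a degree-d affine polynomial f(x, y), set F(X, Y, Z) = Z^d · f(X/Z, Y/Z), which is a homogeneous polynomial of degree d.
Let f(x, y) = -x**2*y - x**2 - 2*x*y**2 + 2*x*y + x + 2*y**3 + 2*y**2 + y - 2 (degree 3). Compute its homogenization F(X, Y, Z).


F(X, Y, Z) = -X**2*Y - X**2*Z - 2*X*Y**2 + 2*X*Y*Z + X*Z**2 + 2*Y**3 + 2*Y**2*Z + Y*Z**2 - 2*Z**3

deg(f) = 3.
Substitute x = X/Z, y = Y/Z into f, then multiply by Z^3.
  monomial -1·x^2·y^1 ↦ -1·X^2·Y^1·Z^0.
  monomial -1·x^2·y^0 ↦ -1·X^2·Y^0·Z^1.
  monomial -2·x^1·y^2 ↦ -2·X^1·Y^2·Z^0.
  monomial 2·x^1·y^1 ↦ 2·X^1·Y^1·Z^1.
  monomial 1·x^1·y^0 ↦ 1·X^1·Y^0·Z^2.
  monomial 2·x^0·y^3 ↦ 2·X^0·Y^3·Z^0.
  monomial 2·x^0·y^2 ↦ 2·X^0·Y^2·Z^1.
  monomial 1·x^0·y^1 ↦ 1·X^0·Y^1·Z^2.
  monomial -2·x^0·y^0 ↦ -2·X^0·Y^0·Z^3.
Collecting: F(X, Y, Z) = -X**2*Y - X**2*Z - 2*X*Y**2 + 2*X*Y*Z + X*Z**2 + 2*Y**3 + 2*Y**2*Z + Y*Z**2 - 2*Z**3.


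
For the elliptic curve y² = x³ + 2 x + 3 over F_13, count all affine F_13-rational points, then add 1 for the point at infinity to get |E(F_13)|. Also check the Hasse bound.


Affine points = {(0, 4), (0, 9), (3, 6), (3, 7), (4, 6), (4, 7), (6, 6), (6, 7), (7, 3), (7, 10), (9, 3), (9, 10), (10, 3), (10, 10), (11, 2), (11, 11), (12, 0)}; affine count = 17; |E(F_13)| = 18.

Discriminant check: Δ ∝ 4a³ + 27b² = 4·2³ + 27·3² = 4·8 + 27·9 ≡ 2 (mod 13). Nonzero ⇒ E is nonsingular.
For each x ∈ F_13, compute rhs = x³ + 2·x + 3 mod 13, then count y ∈ F_13 with y² ≡ rhs.
  x = 0: rhs = 3, matching y values: 4, 9 (2 points).
  x = 1: rhs = 6, matching y values: none (0 points).
  x = 2: rhs = 2, matching y values: none (0 points).
  x = 3: rhs = 10, matching y values: 6, 7 (2 points).
  x = 4: rhs = 10, matching y values: 6, 7 (2 points).
  x = 5: rhs = 8, matching y values: none (0 points).
  x = 6: rhs = 10, matching y values: 6, 7 (2 points).
  x = 7: rhs = 9, matching y values: 3, 10 (2 points).
  x = 8: rhs = 11, matching y values: none (0 points).
  x = 9: rhs = 9, matching y values: 3, 10 (2 points).
  x = 10: rhs = 9, matching y values: 3, 10 (2 points).
  x = 11: rhs = 4, matching y values: 2, 11 (2 points).
  x = 12: rhs = 0, matching y values: 0 (1 points).
Total affine count: 17.
Full point count |E(F_13)| = 17 + 1 = 18.
Hasse bound: |18 − (13+1)| = |4| = 4 ≤ 2√13 ≈ 7.2111 ✓.


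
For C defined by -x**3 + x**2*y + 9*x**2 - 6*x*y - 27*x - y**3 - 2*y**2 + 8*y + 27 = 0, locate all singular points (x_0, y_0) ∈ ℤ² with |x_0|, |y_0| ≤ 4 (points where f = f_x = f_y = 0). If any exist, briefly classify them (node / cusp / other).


Singular points: {(3, -1)}; classification: node.

Compute partial derivatives:
  f_x = -3*x**2 + 2*x*y + 18*x - 6*y - 27.
  f_y = x**2 - 6*x - 3*y**2 - 4*y + 8.
Scan x_0 ∈ {−4, ..., 4}. For each x_0, f_y(x_0, y) is a polynomial in y; find its integer roots y ∈ {−4, ..., 4}, then test f_x and f at those candidates.
  x = -4: f_y(-4, y) = -3*y**2 - 4*y + 48; no integer root y with |y| ≤ 4.
  x = -3: f_y(-3, y) = -3*y**2 - 4*y + 35; no integer root y with |y| ≤ 4.
  x = -2: f_y(-2, y) = -3*y**2 - 4*y + 24; no integer root y with |y| ≤ 4.
  x = -1: f_y(-1, y) = -3*y**2 - 4*y + 15; vanishes at y ∈ {-3}. (-1, -3): f_x = -24 ≠ 0.
  x = 0: f_y(0, y) = -3*y**2 - 4*y + 8; no integer root y with |y| ≤ 4.
  x = 1: f_y(1, y) = -3*y**2 - 4*y + 3; no integer root y with |y| ≤ 4.
  x = 2: f_y(2, y) = -3*y**2 - 4*y; vanishes at y ∈ {0}. (2, 0): f_x = -3 ≠ 0.
  x = 3: f_y(3, y) = -3*y**2 - 4*y - 1; vanishes at y ∈ {-1}. (3, -1): f_x = 0, f = 0 — SINGULAR.
  x = 4: f_y(4, y) = -3*y**2 - 4*y; vanishes at y ∈ {0}. (4, 0): f_x = -3 ≠ 0.
Only singular point on the grid: (3, -1).
Classify: substitute x = 3 + u, y = -1 + v and expand: f = -u**3 + u**2*v - u**2 - v**3 + v**2.
No constant or linear terms (consistent with a singular point). Quadratic part: -u**2 + v**2. Cubic part: -u**3 + u**2*v - v**3.
The quadratic part v**2 - u**2 = (v − u)(v + u) splits into two distinct linear factors, so there are two distinct tangent lines y − -1 = ±(x − 3) — this is a node (ordinary double point).
Classification: node.


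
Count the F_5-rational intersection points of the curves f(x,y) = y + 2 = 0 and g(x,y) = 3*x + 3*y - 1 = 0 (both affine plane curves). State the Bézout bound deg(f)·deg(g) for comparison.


Common zeros: {(4, 3)}; count = 1; Bézout bound = 1.

deg(f) = 1, deg(g) = 1, so Bézout bound = 1.
Scan x ∈ F_5. For each x, list the y ∈ F_5 with f(x, y) ≡ 0 and those with g(x, y) ≡ 0 (mod 5); the common zeros in that column are the intersection.
  x = 0: f ≡ 0 at y ∈ {3}; g ≡ 0 at y ∈ {2}; common: ∅.
  x = 1: f ≡ 0 at y ∈ {3}; g ≡ 0 at y ∈ {1}; common: ∅.
  x = 2: f ≡ 0 at y ∈ {3}; g ≡ 0 at y ∈ {0}; common: ∅.
  x = 3: f ≡ 0 at y ∈ {3}; g ≡ 0 at y ∈ {4}; common: ∅.
  x = 4: f ≡ 0 at y ∈ {3}; g ≡ 0 at y ∈ {3}; common: {3}.
Collecting: common zeros = {(4, 3)}, so the count is 1.
Comparison with the Bézout bound: 1 ≤ 1 = deg(f)·deg(g), as expected for curves with no common component (the bound is attained).


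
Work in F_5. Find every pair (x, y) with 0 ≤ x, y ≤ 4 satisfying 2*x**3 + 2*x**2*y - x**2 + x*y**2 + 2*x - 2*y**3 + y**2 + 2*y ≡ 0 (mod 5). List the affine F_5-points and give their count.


Affine F_5-points: {(0, 0), (4, 0)}; count = 2.

For each of the 25 pairs (x, y) ∈ F_5², evaluate f(x, y) mod 5. Record the zeros.
  x = 0: [0↦0, 1↦1, 2↦2, 3↦1, 4↦1]  zeros at y ∈ {0}
  x = 1: [0↦3, 1↦2, 2↦3, 3↦4, 4↦3]  zeros at y ∈ ∅
  x = 2: [0↦1, 1↦2, 2↦2, 3↦4, 4↦1]  zeros at y ∈ ∅
  x = 3: [0↦1, 1↦3, 2↦1, 3↦3, 4↦2]  zeros at y ∈ ∅
  x = 4: [0↦0, 1↦2, 2↦2, 3↦3, 4↦3]  zeros at y ∈ {0}
Collecting zeros: affine points = {(0, 0), (4, 0)}.
Total count |C(F_5)_aff| = 2.


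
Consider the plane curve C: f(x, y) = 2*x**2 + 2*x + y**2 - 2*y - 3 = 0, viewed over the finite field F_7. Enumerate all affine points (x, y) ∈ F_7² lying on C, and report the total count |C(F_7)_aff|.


Affine F_7-points: {(0, 3), (0, 6), (1, 1), (3, 0), (3, 2), (5, 1), (6, 3), (6, 6)}; count = 8.

For each of the 49 pairs (x, y) ∈ F_7², evaluate f(x, y) mod 7. Record the zeros.
  x = 0: [0↦4, 1↦3, 2↦4, 3↦0, 4↦5, 5↦5, 6↦0]  zeros at y ∈ {3, 6}
  x = 1: [0↦1, 1↦0, 2↦1, 3↦4, 4↦2, 5↦2, 6↦4]  zeros at y ∈ {1}
  x = 2: [0↦2, 1↦1, 2↦2, 3↦5, 4↦3, 5↦3, 6↦5]  zeros at y ∈ ∅
  x = 3: [0↦0, 1↦6, 2↦0, 3↦3, 4↦1, 5↦1, 6↦3]  zeros at y ∈ {0, 2}
  x = 4: [0↦2, 1↦1, 2↦2, 3↦5, 4↦3, 5↦3, 6↦5]  zeros at y ∈ ∅
  x = 5: [0↦1, 1↦0, 2↦1, 3↦4, 4↦2, 5↦2, 6↦4]  zeros at y ∈ {1}
  x = 6: [0↦4, 1↦3, 2↦4, 3↦0, 4↦5, 5↦5, 6↦0]  zeros at y ∈ {3, 6}
Collecting zeros: affine points = {(0, 3), (0, 6), (1, 1), (3, 0), (3, 2), (5, 1), (6, 3), (6, 6)}.
Total count |C(F_7)_aff| = 8.


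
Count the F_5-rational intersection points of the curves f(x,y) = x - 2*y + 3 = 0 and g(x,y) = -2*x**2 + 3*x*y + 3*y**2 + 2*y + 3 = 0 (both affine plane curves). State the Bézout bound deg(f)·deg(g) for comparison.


Common zeros: {(2, 0), (3, 3)}; count = 2; Bézout bound = 2.

deg(f) = 1, deg(g) = 2, so Bézout bound = 2.
Scan x ∈ F_5. For each x, list the y ∈ F_5 with f(x, y) ≡ 0 and those with g(x, y) ≡ 0 (mod 5); the common zeros in that column are the intersection.
  x = 0: f ≡ 0 at y ∈ {4}; g ≡ 0 at y ∈ ∅; common: ∅.
  x = 1: f ≡ 0 at y ∈ {2}; g ≡ 0 at y ∈ ∅; common: ∅.
  x = 2: f ≡ 0 at y ∈ {0}; g ≡ 0 at y ∈ {0, 4}; common: {0}.
  x = 3: f ≡ 0 at y ∈ {3}; g ≡ 0 at y ∈ {0, 3}; common: {3}.
  x = 4: f ≡ 0 at y ∈ {1}; g ≡ 0 at y ∈ {3, 4}; common: ∅.
Collecting: common zeros = {(2, 0), (3, 3)}, so the count is 2.
Comparison with the Bézout bound: 2 ≤ 2 = deg(f)·deg(g), as expected for curves with no common component (the bound is attained).


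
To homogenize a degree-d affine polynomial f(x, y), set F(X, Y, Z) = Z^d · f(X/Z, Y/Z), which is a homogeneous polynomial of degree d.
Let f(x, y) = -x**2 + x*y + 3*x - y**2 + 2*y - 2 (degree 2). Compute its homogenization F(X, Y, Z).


F(X, Y, Z) = -X**2 + X*Y + 3*X*Z - Y**2 + 2*Y*Z - 2*Z**2

deg(f) = 2.
Substitute x = X/Z, y = Y/Z into f, then multiply by Z^2.
  monomial -1·x^2·y^0 ↦ -1·X^2·Y^0·Z^0.
  monomial 1·x^1·y^1 ↦ 1·X^1·Y^1·Z^0.
  monomial 3·x^1·y^0 ↦ 3·X^1·Y^0·Z^1.
  monomial -1·x^0·y^2 ↦ -1·X^0·Y^2·Z^0.
  monomial 2·x^0·y^1 ↦ 2·X^0·Y^1·Z^1.
  monomial -2·x^0·y^0 ↦ -2·X^0·Y^0·Z^2.
Collecting: F(X, Y, Z) = -X**2 + X*Y + 3*X*Z - Y**2 + 2*Y*Z - 2*Z**2.


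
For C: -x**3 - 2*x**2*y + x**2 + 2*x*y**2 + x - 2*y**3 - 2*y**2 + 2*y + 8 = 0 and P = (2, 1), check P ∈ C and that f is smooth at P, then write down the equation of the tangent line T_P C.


Tangent line at P: -13*x - 8*y + 34 = 0.

Step 1: f(2, 1) = 0, so P lies on C.
Step 2: partial derivatives
  f_x(x, y) = -3*x**2 - 4*x*y + 2*x + 2*y**2 + 1, f_y(x, y) = -2*x**2 + 4*x*y - 6*y**2 - 4*y + 2.
  f_x(P) = -13, f_y(P) = -8 (gradient nonzero, so P is smooth).
Step 3: tangent line at P: -13·(x − 2) + -8·(y − 1) = 0.
Expanding: -13*x - 8*y + 34 = 0.


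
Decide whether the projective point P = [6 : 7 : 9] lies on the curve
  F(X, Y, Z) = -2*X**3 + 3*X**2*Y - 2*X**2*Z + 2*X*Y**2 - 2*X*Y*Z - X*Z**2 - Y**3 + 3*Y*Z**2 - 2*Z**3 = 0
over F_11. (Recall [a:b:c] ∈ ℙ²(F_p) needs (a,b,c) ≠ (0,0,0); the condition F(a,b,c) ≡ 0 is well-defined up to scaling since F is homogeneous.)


F(6,7,9) ≡ 0 (mod 11); P is on the curve.

Evaluate F(6, 7, 9) term-by-term (mod 11).
  -2*X**3 ↦ -2·216·1·1 = -432
  3*X**2*Y ↦ 3·36·7·1 = 756
  -2*X**2*Z ↦ -2·36·1·9 = -648
  2*X*Y**2 ↦ 2·6·49·1 = 588
  -2*X*Y*Z ↦ -2·6·7·9 = -756
  -X*Z**2 ↦ -1·6·1·81 = -486
  -Y**3 ↦ -1·1·343·1 = -343
  3*Y*Z**2 ↦ 3·1·7·81 = 1701
  -2*Z**3 ↦ -2·1·1·729 = -1458
Sum: F(6, 7, 9) = (-432) + (756) + (-648) + (588) + (-756) + (-486) + (-343) + (1701) + (-1458) = -1078.
Reducing mod 11: -1078 ≡ 0 (mod 11).
Since F(a, b, c) ≡ 0 (mod 11), P lies on the curve.


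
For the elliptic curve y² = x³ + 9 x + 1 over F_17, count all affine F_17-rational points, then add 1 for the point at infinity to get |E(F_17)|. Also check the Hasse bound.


Affine points = {(0, 1), (0, 16), (3, 2), (3, 15), (4, 4), (4, 13), (5, 1), (5, 16), (6, 4), (6, 13), (7, 4), (7, 13), (12, 1), (12, 16), (14, 7), (14, 10), (15, 3), (15, 14), (16, 5), (16, 12)}; affine count = 20; |E(F_17)| = 21.

Discriminant check: Δ ∝ 4a³ + 27b² = 4·9³ + 27·1² = 4·729 + 27·1 ≡ 2 (mod 17). Nonzero ⇒ E is nonsingular.
For each x ∈ F_17, compute rhs = x³ + 9·x + 1 mod 17, then count y ∈ F_17 with y² ≡ rhs.
  x = 0: rhs = 1, matching y values: 1, 16 (2 points).
  x = 1: rhs = 11, matching y values: none (0 points).
  x = 2: rhs = 10, matching y values: none (0 points).
  x = 3: rhs = 4, matching y values: 2, 15 (2 points).
  x = 4: rhs = 16, matching y values: 4, 13 (2 points).
  x = 5: rhs = 1, matching y values: 1, 16 (2 points).
  x = 6: rhs = 16, matching y values: 4, 13 (2 points).
  x = 7: rhs = 16, matching y values: 4, 13 (2 points).
  x = 8: rhs = 7, matching y values: none (0 points).
  x = 9: rhs = 12, matching y values: none (0 points).
  x = 10: rhs = 3, matching y values: none (0 points).
  x = 11: rhs = 3, matching y values: none (0 points).
  x = 12: rhs = 1, matching y values: 1, 16 (2 points).
  x = 13: rhs = 3, matching y values: none (0 points).
  x = 14: rhs = 15, matching y values: 7, 10 (2 points).
  x = 15: rhs = 9, matching y values: 3, 14 (2 points).
  x = 16: rhs = 8, matching y values: 5, 12 (2 points).
Total affine count: 20.
Full point count |E(F_17)| = 20 + 1 = 21.
Hasse bound: |21 − (17+1)| = |3| = 3 ≤ 2√17 ≈ 8.2462 ✓.


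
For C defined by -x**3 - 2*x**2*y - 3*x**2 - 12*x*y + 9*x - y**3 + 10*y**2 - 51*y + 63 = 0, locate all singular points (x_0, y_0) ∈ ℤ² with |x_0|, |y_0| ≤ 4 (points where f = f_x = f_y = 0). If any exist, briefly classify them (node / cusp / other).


Singular points: {(-3, 3)}; classification: cusp.

Compute partial derivatives:
  f_x = -3*x**2 - 4*x*y - 6*x - 12*y + 9.
  f_y = -2*x**2 - 12*x - 3*y**2 + 20*y - 51.
Scan x_0 ∈ {−4, ..., 4}. For each x_0, f_y(x_0, y) is a polynomial in y; find its integer roots y ∈ {−4, ..., 4}, then test f_x and f at those candidates.
  x = -4: f_y(-4, y) = -3*y**2 + 20*y - 35; no integer root y with |y| ≤ 4.
  x = -3: f_y(-3, y) = -3*y**2 + 20*y - 33; vanishes at y ∈ {3}. (-3, 3): f_x = 0, f = 0 — SINGULAR.
  x = -2: f_y(-2, y) = -3*y**2 + 20*y - 35; no integer root y with |y| ≤ 4.
  x = -1: f_y(-1, y) = -3*y**2 + 20*y - 41; no integer root y with |y| ≤ 4.
  x = 0: f_y(0, y) = -3*y**2 + 20*y - 51; no integer root y with |y| ≤ 4.
  x = 1: f_y(1, y) = -3*y**2 + 20*y - 65; no integer root y with |y| ≤ 4.
  x = 2: f_y(2, y) = -3*y**2 + 20*y - 83; no integer root y with |y| ≤ 4.
  x = 3: f_y(3, y) = -3*y**2 + 20*y - 105; no integer root y with |y| ≤ 4.
  x = 4: f_y(4, y) = -3*y**2 + 20*y - 131; no integer root y with |y| ≤ 4.
Only singular point on the grid: (-3, 3).
Classify: substitute x = -3 + u, y = 3 + v and expand: f = -u**3 - 2*u**2*v - v**3 + v**2.
No constant or linear terms (consistent with a singular point). Quadratic part: v**2. Cubic part: -u**3 - 2*u**2*v - v**3.
The quadratic part v**2 is a perfect square, so there is a single (double) tangent line v = 0, i.e. y = 3. Restricting the cubic part to that line (v = 0) leaves -u**3 ≠ 0, so f is not divisible by v and the branch is v² ≈ u**3 to lowest order — this is a cusp.
Classification: cusp.


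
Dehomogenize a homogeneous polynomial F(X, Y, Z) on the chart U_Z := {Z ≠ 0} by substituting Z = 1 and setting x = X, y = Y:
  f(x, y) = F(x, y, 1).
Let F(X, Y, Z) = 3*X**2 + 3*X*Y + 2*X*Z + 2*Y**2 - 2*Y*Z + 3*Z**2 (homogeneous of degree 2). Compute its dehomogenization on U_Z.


f(x, y) = 3*x**2 + 3*x*y + 2*x + 2*y**2 - 2*y + 3

On U_Z we set Z = 1. Each monomial c·X^i·Y^j·Z^k in F becomes c·x^i·y^j·1^k = c·x^i·y^j.
Substituting Z = 1: F(X, Y, 1) = 3*x**2 + 3*x*y + 2*x + 2*y**2 - 2*y + 3.
Note: deg(f) ≤ deg(F) = 2; strict inequality happens when F is divisible by Z (lost terms).


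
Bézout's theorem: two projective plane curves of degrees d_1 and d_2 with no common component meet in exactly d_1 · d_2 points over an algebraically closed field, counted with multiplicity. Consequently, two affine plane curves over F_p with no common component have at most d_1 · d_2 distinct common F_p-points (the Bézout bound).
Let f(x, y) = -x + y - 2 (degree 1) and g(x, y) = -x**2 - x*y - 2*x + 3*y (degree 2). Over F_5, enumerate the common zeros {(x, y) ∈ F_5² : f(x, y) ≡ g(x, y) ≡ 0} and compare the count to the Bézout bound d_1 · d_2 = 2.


Common zeros: {(3, 0), (4, 1)}; count = 2; Bézout bound = 2.

deg(f) = 1, deg(g) = 2, so Bézout bound = 2.
Scan x ∈ F_5. For each x, list the y ∈ F_5 with f(x, y) ≡ 0 and those with g(x, y) ≡ 0 (mod 5); the common zeros in that column are the intersection.
  x = 0: f ≡ 0 at y ∈ {2}; g ≡ 0 at y ∈ {0}; common: ∅.
  x = 1: f ≡ 0 at y ∈ {3}; g ≡ 0 at y ∈ {4}; common: ∅.
  x = 2: f ≡ 0 at y ∈ {4}; g ≡ 0 at y ∈ {3}; common: ∅.
  x = 3: f ≡ 0 at y ∈ {0}; g ≡ 0 at y ∈ {0, 1, 2, 3, 4}; common: {0}.
  x = 4: f ≡ 0 at y ∈ {1}; g ≡ 0 at y ∈ {1}; common: {1}.
Collecting: common zeros = {(3, 0), (4, 1)}, so the count is 2.
Comparison with the Bézout bound: 2 ≤ 2 = deg(f)·deg(g), as expected for curves with no common component (the bound is attained).


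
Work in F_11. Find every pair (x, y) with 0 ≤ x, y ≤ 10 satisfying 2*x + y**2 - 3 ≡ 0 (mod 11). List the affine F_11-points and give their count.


Affine F_11-points: {(0, 5), (0, 6), (1, 1), (1, 10), (5, 2), (5, 9), (7, 0), (8, 3), (8, 8), (10, 4), (10, 7)}; count = 11.

For each of the 121 pairs (x, y) ∈ F_11², evaluate f(x, y) mod 11. Record the zeros.
  x = 0: [0↦8, 1↦9, 2↦1, 3↦6, 4↦2, 5↦0, 6↦0, 7↦2, 8↦6, 9↦1, 10↦9]  zeros at y ∈ {5, 6}
  x = 1: [0↦10, 1↦0, 2↦3, 3↦8, 4↦4, 5↦2, 6↦2, 7↦4, 8↦8, 9↦3, 10↦0]  zeros at y ∈ {1, 10}
  x = 2: [0↦1, 1↦2, 2↦5, 3↦10, 4↦6, 5↦4, 6↦4, 7↦6, 8↦10, 9↦5, 10↦2]  zeros at y ∈ ∅
  x = 3: [0↦3, 1↦4, 2↦7, 3↦1, 4↦8, 5↦6, 6↦6, 7↦8, 8↦1, 9↦7, 10↦4]  zeros at y ∈ ∅
  x = 4: [0↦5, 1↦6, 2↦9, 3↦3, 4↦10, 5↦8, 6↦8, 7↦10, 8↦3, 9↦9, 10↦6]  zeros at y ∈ ∅
  x = 5: [0↦7, 1↦8, 2↦0, 3↦5, 4↦1, 5↦10, 6↦10, 7↦1, 8↦5, 9↦0, 10↦8]  zeros at y ∈ {2, 9}
  x = 6: [0↦9, 1↦10, 2↦2, 3↦7, 4↦3, 5↦1, 6↦1, 7↦3, 8↦7, 9↦2, 10↦10]  zeros at y ∈ ∅
  x = 7: [0↦0, 1↦1, 2↦4, 3↦9, 4↦5, 5↦3, 6↦3, 7↦5, 8↦9, 9↦4, 10↦1]  zeros at y ∈ {0}
  x = 8: [0↦2, 1↦3, 2↦6, 3↦0, 4↦7, 5↦5, 6↦5, 7↦7, 8↦0, 9↦6, 10↦3]  zeros at y ∈ {3, 8}
  x = 9: [0↦4, 1↦5, 2↦8, 3↦2, 4↦9, 5↦7, 6↦7, 7↦9, 8↦2, 9↦8, 10↦5]  zeros at y ∈ ∅
  x = 10: [0↦6, 1↦7, 2↦10, 3↦4, 4↦0, 5↦9, 6↦9, 7↦0, 8↦4, 9↦10, 10↦7]  zeros at y ∈ {4, 7}
Collecting zeros: affine points = {(0, 5), (0, 6), (1, 1), (1, 10), (5, 2), (5, 9), (7, 0), (8, 3), (8, 8), (10, 4), (10, 7)}.
Total count |C(F_11)_aff| = 11.


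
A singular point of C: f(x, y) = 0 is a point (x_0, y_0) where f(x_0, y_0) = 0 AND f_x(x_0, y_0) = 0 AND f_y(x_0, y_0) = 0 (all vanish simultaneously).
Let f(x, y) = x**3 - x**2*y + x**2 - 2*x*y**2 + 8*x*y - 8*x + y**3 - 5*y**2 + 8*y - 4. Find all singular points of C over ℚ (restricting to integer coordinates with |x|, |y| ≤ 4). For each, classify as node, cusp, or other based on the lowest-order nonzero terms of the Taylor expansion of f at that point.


Singular points: {(0, 2)}; classification: node.

Compute partial derivatives:
  f_x = 3*x**2 - 2*x*y + 2*x - 2*y**2 + 8*y - 8.
  f_y = -x**2 - 4*x*y + 8*x + 3*y**2 - 10*y + 8.
Scan x_0 ∈ {−4, ..., 4}. For each x_0, f_y(x_0, y) is a polynomial in y; find its integer roots y ∈ {−4, ..., 4}, then test f_x and f at those candidates.
  x = -4: f_y(-4, y) = 3*y**2 + 6*y - 40; no integer root y with |y| ≤ 4.
  x = -3: f_y(-3, y) = 3*y**2 + 2*y - 25; no integer root y with |y| ≤ 4.
  x = -2: f_y(-2, y) = 3*y**2 - 2*y - 12; no integer root y with |y| ≤ 4.
  x = -1: f_y(-1, y) = 3*y**2 - 6*y - 1; no integer root y with |y| ≤ 4.
  x = 0: f_y(0, y) = 3*y**2 - 10*y + 8; vanishes at y ∈ {2}. (0, 2): f_x = 0, f = 0 — SINGULAR.
  x = 1: f_y(1, y) = 3*y**2 - 14*y + 15; vanishes at y ∈ {3}. (1, 3): f_x = -3 ≠ 0.
  x = 2: f_y(2, y) = 3*y**2 - 18*y + 20; no integer root y with |y| ≤ 4.
  x = 3: f_y(3, y) = 3*y**2 - 22*y + 23; no integer root y with |y| ≤ 4.
  x = 4: f_y(4, y) = 3*y**2 - 26*y + 24; no integer root y with |y| ≤ 4.
Only singular point on the grid: (0, 2).
Classify: substitute x = 0 + u, y = 2 + v and expand: f = u**3 - u**2*v - u**2 - 2*u*v**2 + v**3 + v**2.
No constant or linear terms (consistent with a singular point). Quadratic part: -u**2 + v**2. Cubic part: u**3 - u**2*v - 2*u*v**2 + v**3.
The quadratic part v**2 - u**2 = (v − u)(v + u) splits into two distinct linear factors, so there are two distinct tangent lines y − 2 = ±(x − 0) — this is a node (ordinary double point).
Classification: node.


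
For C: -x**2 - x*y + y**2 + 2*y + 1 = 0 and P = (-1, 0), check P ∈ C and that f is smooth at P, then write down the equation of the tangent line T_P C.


Tangent line at P: 2*x + 3*y + 2 = 0.

Step 1: f(-1, 0) = 0, so P lies on C.
Step 2: partial derivatives
  f_x(x, y) = -2*x - y, f_y(x, y) = -x + 2*y + 2.
  f_x(P) = 2, f_y(P) = 3 (gradient nonzero, so P is smooth).
Step 3: tangent line at P: 2·(x − -1) + 3·(y − 0) = 0.
Expanding: 2*x + 3*y + 2 = 0.


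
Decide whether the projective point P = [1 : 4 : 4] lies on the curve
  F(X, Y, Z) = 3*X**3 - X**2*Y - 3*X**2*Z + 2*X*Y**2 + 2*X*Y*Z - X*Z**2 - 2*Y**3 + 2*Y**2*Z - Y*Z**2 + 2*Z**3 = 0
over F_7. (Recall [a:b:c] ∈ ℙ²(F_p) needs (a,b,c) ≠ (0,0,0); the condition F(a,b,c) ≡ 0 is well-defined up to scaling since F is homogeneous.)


F(1,4,4) ≡ 1 (mod 7); P is NOT on the curve.

Evaluate F(1, 4, 4) term-by-term (mod 7).
  3*X**3 ↦ 3·1·1·1 = 3
  -X**2*Y ↦ -1·1·4·1 = -4
  -3*X**2*Z ↦ -3·1·1·4 = -12
  2*X*Y**2 ↦ 2·1·16·1 = 32
  2*X*Y*Z ↦ 2·1·4·4 = 32
  -X*Z**2 ↦ -1·1·1·16 = -16
  -2*Y**3 ↦ -2·1·64·1 = -128
  2*Y**2*Z ↦ 2·1·16·4 = 128
  -Y*Z**2 ↦ -1·1·4·16 = -64
  2*Z**3 ↦ 2·1·1·64 = 128
Sum: F(1, 4, 4) = (3) + (-4) + (-12) + (32) + (32) + (-16) + (-128) + (128) + (-64) + (128) = 99.
Reducing mod 7: 99 ≡ 1 (mod 7).
Since F(a, b, c) ≡ 1 ≠ 0 (mod 7), P does NOT lie on the curve.


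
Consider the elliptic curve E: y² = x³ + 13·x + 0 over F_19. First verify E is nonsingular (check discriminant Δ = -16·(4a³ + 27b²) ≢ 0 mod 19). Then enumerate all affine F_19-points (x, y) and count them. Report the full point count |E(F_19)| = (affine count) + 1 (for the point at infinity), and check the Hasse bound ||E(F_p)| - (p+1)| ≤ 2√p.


Affine points = {(0, 0), (3, 3), (3, 16), (5, 0), (6, 3), (6, 16), (7, 4), (7, 15), (10, 3), (10, 16), (11, 7), (11, 12), (14, 0), (15, 6), (15, 13), (17, 2), (17, 17), (18, 9), (18, 10)}; affine count = 19; |E(F_19)| = 20.

Discriminant check: Δ ∝ 4a³ + 27b² = 4·13³ + 27·0² = 4·2197 + 27·0 ≡ 10 (mod 19). Nonzero ⇒ E is nonsingular.
For each x ∈ F_19, compute rhs = x³ + 13·x + 0 mod 19, then count y ∈ F_19 with y² ≡ rhs.
  x = 0: rhs = 0, matching y values: 0 (1 points).
  x = 1: rhs = 14, matching y values: none (0 points).
  x = 2: rhs = 15, matching y values: none (0 points).
  x = 3: rhs = 9, matching y values: 3, 16 (2 points).
  x = 4: rhs = 2, matching y values: none (0 points).
  x = 5: rhs = 0, matching y values: 0 (1 points).
  x = 6: rhs = 9, matching y values: 3, 16 (2 points).
  x = 7: rhs = 16, matching y values: 4, 15 (2 points).
  x = 8: rhs = 8, matching y values: none (0 points).
  x = 9: rhs = 10, matching y values: none (0 points).
  x = 10: rhs = 9, matching y values: 3, 16 (2 points).
  x = 11: rhs = 11, matching y values: 7, 12 (2 points).
  x = 12: rhs = 3, matching y values: none (0 points).
  x = 13: rhs = 10, matching y values: none (0 points).
  x = 14: rhs = 0, matching y values: 0 (1 points).
  x = 15: rhs = 17, matching y values: 6, 13 (2 points).
  x = 16: rhs = 10, matching y values: none (0 points).
  x = 17: rhs = 4, matching y values: 2, 17 (2 points).
  x = 18: rhs = 5, matching y values: 9, 10 (2 points).
Total affine count: 19.
Full point count |E(F_19)| = 19 + 1 = 20.
Hasse bound: |20 − (19+1)| = |0| = 0 ≤ 2√19 ≈ 8.7178 ✓.


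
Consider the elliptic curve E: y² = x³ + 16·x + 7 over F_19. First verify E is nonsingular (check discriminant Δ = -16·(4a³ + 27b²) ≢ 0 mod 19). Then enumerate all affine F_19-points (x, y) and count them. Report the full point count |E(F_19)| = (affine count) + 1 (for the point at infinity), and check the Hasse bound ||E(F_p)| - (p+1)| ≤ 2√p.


Affine points = {(0, 8), (0, 11), (1, 9), (1, 10), (2, 3), (2, 16), (3, 5), (3, 14), (7, 5), (7, 14), (8, 1), (8, 18), (9, 5), (9, 14), (14, 7), (14, 12), (17, 9), (17, 10), (18, 3), (18, 16)}; affine count = 20; |E(F_19)| = 21.

Discriminant check: Δ ∝ 4a³ + 27b² = 4·16³ + 27·7² = 4·4096 + 27·49 ≡ 18 (mod 19). Nonzero ⇒ E is nonsingular.
For each x ∈ F_19, compute rhs = x³ + 16·x + 7 mod 19, then count y ∈ F_19 with y² ≡ rhs.
  x = 0: rhs = 7, matching y values: 8, 11 (2 points).
  x = 1: rhs = 5, matching y values: 9, 10 (2 points).
  x = 2: rhs = 9, matching y values: 3, 16 (2 points).
  x = 3: rhs = 6, matching y values: 5, 14 (2 points).
  x = 4: rhs = 2, matching y values: none (0 points).
  x = 5: rhs = 3, matching y values: none (0 points).
  x = 6: rhs = 15, matching y values: none (0 points).
  x = 7: rhs = 6, matching y values: 5, 14 (2 points).
  x = 8: rhs = 1, matching y values: 1, 18 (2 points).
  x = 9: rhs = 6, matching y values: 5, 14 (2 points).
  x = 10: rhs = 8, matching y values: none (0 points).
  x = 11: rhs = 13, matching y values: none (0 points).
  x = 12: rhs = 8, matching y values: none (0 points).
  x = 13: rhs = 18, matching y values: none (0 points).
  x = 14: rhs = 11, matching y values: 7, 12 (2 points).
  x = 15: rhs = 12, matching y values: none (0 points).
  x = 16: rhs = 8, matching y values: none (0 points).
  x = 17: rhs = 5, matching y values: 9, 10 (2 points).
  x = 18: rhs = 9, matching y values: 3, 16 (2 points).
Total affine count: 20.
Full point count |E(F_19)| = 20 + 1 = 21.
Hasse bound: |21 − (19+1)| = |1| = 1 ≤ 2√19 ≈ 8.7178 ✓.


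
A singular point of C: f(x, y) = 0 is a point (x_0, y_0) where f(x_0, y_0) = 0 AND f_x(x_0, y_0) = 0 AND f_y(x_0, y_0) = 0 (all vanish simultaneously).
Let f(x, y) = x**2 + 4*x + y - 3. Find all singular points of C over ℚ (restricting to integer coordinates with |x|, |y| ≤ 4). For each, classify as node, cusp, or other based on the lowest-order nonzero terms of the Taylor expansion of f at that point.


No singular points in the scanned grid; C is smooth there.

Compute partial derivatives:
  f_x = 2*x + 4.
  f_y = 1.
f_y = 1 is a nonzero constant, so f_y never vanishes: no point (x, y) can satisfy f = f_x = f_y = 0. In particular no (x, y) ∈ {−4, ..., 4}² is singular; the curve is smooth.


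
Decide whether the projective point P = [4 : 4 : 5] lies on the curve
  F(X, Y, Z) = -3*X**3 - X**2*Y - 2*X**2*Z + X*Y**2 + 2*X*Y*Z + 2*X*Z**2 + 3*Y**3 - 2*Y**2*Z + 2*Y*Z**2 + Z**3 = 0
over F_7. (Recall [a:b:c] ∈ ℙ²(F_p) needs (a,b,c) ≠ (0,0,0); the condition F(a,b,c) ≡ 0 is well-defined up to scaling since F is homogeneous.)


F(4,4,5) ≡ 1 (mod 7); P is NOT on the curve.

Evaluate F(4, 4, 5) term-by-term (mod 7).
  -3*X**3 ↦ -3·64·1·1 = -192
  -X**2*Y ↦ -1·16·4·1 = -64
  -2*X**2*Z ↦ -2·16·1·5 = -160
  X*Y**2 ↦ 1·4·16·1 = 64
  2*X*Y*Z ↦ 2·4·4·5 = 160
  2*X*Z**2 ↦ 2·4·1·25 = 200
  3*Y**3 ↦ 3·1·64·1 = 192
  -2*Y**2*Z ↦ -2·1·16·5 = -160
  2*Y*Z**2 ↦ 2·1·4·25 = 200
  Z**3 ↦ 1·1·1·125 = 125
Sum: F(4, 4, 5) = (-192) + (-64) + (-160) + (64) + (160) + (200) + (192) + (-160) + (200) + (125) = 365.
Reducing mod 7: 365 ≡ 1 (mod 7).
Since F(a, b, c) ≡ 1 ≠ 0 (mod 7), P does NOT lie on the curve.


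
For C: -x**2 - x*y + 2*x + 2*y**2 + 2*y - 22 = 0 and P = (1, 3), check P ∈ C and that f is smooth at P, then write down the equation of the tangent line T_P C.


Tangent line at P: -3*x + 13*y - 36 = 0.

Step 1: f(1, 3) = 0, so P lies on C.
Step 2: partial derivatives
  f_x(x, y) = -2*x - y + 2, f_y(x, y) = -x + 4*y + 2.
  f_x(P) = -3, f_y(P) = 13 (gradient nonzero, so P is smooth).
Step 3: tangent line at P: -3·(x − 1) + 13·(y − 3) = 0.
Expanding: -3*x + 13*y - 36 = 0.


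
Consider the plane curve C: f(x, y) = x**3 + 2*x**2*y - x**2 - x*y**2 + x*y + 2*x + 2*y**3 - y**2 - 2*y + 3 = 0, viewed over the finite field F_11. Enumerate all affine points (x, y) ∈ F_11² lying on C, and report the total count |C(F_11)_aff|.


Affine F_11-points: {(0, 2), (1, 3), (1, 10), (2, 0), (2, 9), (3, 1), (3, 6), (5, 8), (5, 9), (6, 10), (7, 10), (8, 1), (8, 2), (8, 7), (9, 9), (10, 1)}; count = 16.

For each of the 121 pairs (x, y) ∈ F_11², evaluate f(x, y) mod 11. Record the zeros.
  x = 0: [0↦3, 1↦2, 2↦0, 3↦9, 4↦8, 5↦9, 6↦2, 7↦10, 8↦1, 9↦9, 10↦2]  zeros at y ∈ {2}
  x = 1: [0↦5, 1↦6, 2↦4, 3↦0, 4↦6, 5↦1, 6↦8, 7↦6, 8↦7, 9↦1, 10↦0]  zeros at y ∈ {3, 10}
  x = 2: [0↦0, 1↦7, 2↦9, 3↦7, 4↦2, 5↦6, 6↦9, 7↦1, 8↦5, 9↦0, 10↦9]  zeros at y ∈ {0, 9}
  x = 3: [0↦5, 1↦0, 2↦10, 3↦3, 4↦2, 5↦8, 6↦0, 7↦1, 8↦1, 9↦1, 10↦2]  zeros at y ∈ {1, 6}
  x = 4: [0↦4, 1↦2, 2↦2, 3↦5, 4↦1, 5↦2, 6↦9, 7↦1, 8↦1, 9↦10, 10↦7]  zeros at y ∈ ∅
  x = 5: [0↦3, 1↦8, 2↦2, 3↦8, 4↦5, 5↦5, 6↦9, 7↦7, 8↦0, 9↦0, 10↦8]  zeros at y ∈ {8, 9}
  x = 6: [0↦8, 1↦2, 2↦5, 3↦7, 4↦9, 5↦1, 6↦6, 7↦3, 8↦4, 9↦10, 10↦0]  zeros at y ∈ {10}
  x = 7: [0↦3, 1↦1, 2↦6, 3↦8, 4↦8, 5↦7, 6↦6, 7↦6, 8↦8, 9↦2, 10↦0]  zeros at y ∈ {10}
  x = 8: [0↦5, 1↦0, 2↦0, 3↦6, 4↦8, 5↦7, 6↦4, 7↦0, 8↦7, 9↦4, 10↦3]  zeros at y ∈ {1, 2, 7}
  x = 9: [0↦9, 1↦5, 2↦4, 3↦7, 4↦4, 5↦7, 6↦6, 7↦2, 8↦7, 9↦0, 10↦4]  zeros at y ∈ {9}
  x = 10: [0↦10, 1↦0, 2↦2, 3↦6, 4↦2, 5↦2, 6↦7, 7↦7, 8↦3, 9↦7, 10↦9]  zeros at y ∈ {1}
Collecting zeros: affine points = {(0, 2), (1, 3), (1, 10), (2, 0), (2, 9), (3, 1), (3, 6), (5, 8), (5, 9), (6, 10), (7, 10), (8, 1), (8, 2), (8, 7), (9, 9), (10, 1)}.
Total count |C(F_11)_aff| = 16.


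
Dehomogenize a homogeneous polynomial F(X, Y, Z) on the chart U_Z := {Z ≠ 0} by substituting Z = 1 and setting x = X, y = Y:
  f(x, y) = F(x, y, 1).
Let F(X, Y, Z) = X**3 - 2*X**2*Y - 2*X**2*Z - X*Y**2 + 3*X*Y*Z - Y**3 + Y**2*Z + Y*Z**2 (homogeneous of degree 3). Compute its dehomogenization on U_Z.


f(x, y) = x**3 - 2*x**2*y - 2*x**2 - x*y**2 + 3*x*y - y**3 + y**2 + y

On U_Z we set Z = 1. Each monomial c·X^i·Y^j·Z^k in F becomes c·x^i·y^j·1^k = c·x^i·y^j.
Substituting Z = 1: F(X, Y, 1) = x**3 - 2*x**2*y - 2*x**2 - x*y**2 + 3*x*y - y**3 + y**2 + y.
Note: deg(f) ≤ deg(F) = 3; strict inequality happens when F is divisible by Z (lost terms).


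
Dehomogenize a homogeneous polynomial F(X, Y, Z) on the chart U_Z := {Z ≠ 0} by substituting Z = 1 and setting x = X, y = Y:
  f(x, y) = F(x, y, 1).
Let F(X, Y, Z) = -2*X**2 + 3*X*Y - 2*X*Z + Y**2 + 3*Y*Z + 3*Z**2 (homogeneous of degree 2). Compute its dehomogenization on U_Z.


f(x, y) = -2*x**2 + 3*x*y - 2*x + y**2 + 3*y + 3

On U_Z we set Z = 1. Each monomial c·X^i·Y^j·Z^k in F becomes c·x^i·y^j·1^k = c·x^i·y^j.
Substituting Z = 1: F(X, Y, 1) = -2*x**2 + 3*x*y - 2*x + y**2 + 3*y + 3.
Note: deg(f) ≤ deg(F) = 2; strict inequality happens when F is divisible by Z (lost terms).


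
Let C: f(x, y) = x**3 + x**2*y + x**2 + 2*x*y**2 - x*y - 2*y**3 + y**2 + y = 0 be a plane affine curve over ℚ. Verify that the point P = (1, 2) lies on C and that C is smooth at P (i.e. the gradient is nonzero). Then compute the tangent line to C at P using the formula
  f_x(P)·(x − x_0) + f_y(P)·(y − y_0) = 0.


Tangent line at P: 15*x - 11*y + 7 = 0.

Step 1: f(1, 2) = 0, so P lies on C.
Step 2: partial derivatives
  f_x(x, y) = 3*x**2 + 2*x*y + 2*x + 2*y**2 - y, f_y(x, y) = x**2 + 4*x*y - x - 6*y**2 + 2*y + 1.
  f_x(P) = 15, f_y(P) = -11 (gradient nonzero, so P is smooth).
Step 3: tangent line at P: 15·(x − 1) + -11·(y − 2) = 0.
Expanding: 15*x - 11*y + 7 = 0.


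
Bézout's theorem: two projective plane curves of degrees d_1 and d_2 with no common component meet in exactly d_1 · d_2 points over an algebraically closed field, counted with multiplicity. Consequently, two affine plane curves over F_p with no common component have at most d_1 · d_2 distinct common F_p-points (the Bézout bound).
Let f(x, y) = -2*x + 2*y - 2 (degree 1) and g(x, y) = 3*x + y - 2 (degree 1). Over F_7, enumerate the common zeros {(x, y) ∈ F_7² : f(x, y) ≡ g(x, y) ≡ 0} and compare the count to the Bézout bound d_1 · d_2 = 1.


Common zeros: {(2, 3)}; count = 1; Bézout bound = 1.

deg(f) = 1, deg(g) = 1, so Bézout bound = 1.
Scan x ∈ F_7. For each x, list the y ∈ F_7 with f(x, y) ≡ 0 and those with g(x, y) ≡ 0 (mod 7); the common zeros in that column are the intersection.
  x = 0: f ≡ 0 at y ∈ {1}; g ≡ 0 at y ∈ {2}; common: ∅.
  x = 1: f ≡ 0 at y ∈ {2}; g ≡ 0 at y ∈ {6}; common: ∅.
  x = 2: f ≡ 0 at y ∈ {3}; g ≡ 0 at y ∈ {3}; common: {3}.
  x = 3: f ≡ 0 at y ∈ {4}; g ≡ 0 at y ∈ {0}; common: ∅.
  x = 4: f ≡ 0 at y ∈ {5}; g ≡ 0 at y ∈ {4}; common: ∅.
  x = 5: f ≡ 0 at y ∈ {6}; g ≡ 0 at y ∈ {1}; common: ∅.
  x = 6: f ≡ 0 at y ∈ {0}; g ≡ 0 at y ∈ {5}; common: ∅.
Collecting: common zeros = {(2, 3)}, so the count is 1.
Comparison with the Bézout bound: 1 ≤ 1 = deg(f)·deg(g), as expected for curves with no common component (the bound is attained).
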